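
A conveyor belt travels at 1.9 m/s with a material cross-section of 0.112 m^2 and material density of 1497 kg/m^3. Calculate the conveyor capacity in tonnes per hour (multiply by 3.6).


1146.8218 t/h

Volumetric flow = speed * area
= 1.9 * 0.112 = 0.2128 m^3/s
Mass flow = volumetric * density
= 0.2128 * 1497 = 318.5616 kg/s
Convert to t/h: multiply by 3.6
Capacity = 318.5616 * 3.6
= 1146.8218 t/h


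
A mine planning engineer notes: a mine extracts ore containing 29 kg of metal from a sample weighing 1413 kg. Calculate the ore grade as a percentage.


2.0524%

Ore grade = (metal mass / ore mass) * 100
= (29 / 1413) * 100
= 0.02052370842 * 100
= 2.0524%


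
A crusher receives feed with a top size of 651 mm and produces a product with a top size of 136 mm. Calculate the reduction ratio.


4.7868

Reduction ratio = feed size / product size
= 651 / 136
= 4.7868


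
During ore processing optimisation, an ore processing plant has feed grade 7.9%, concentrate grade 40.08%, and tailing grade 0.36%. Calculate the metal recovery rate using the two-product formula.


96.3081%

Using the two-product formula:
R = 100 * c * (f - t) / (f * (c - t))
Numerator = 100 * 40.08 * (7.9 - 0.36)
= 100 * 40.08 * 7.54
= 30220.32
Denominator = 7.9 * (40.08 - 0.36)
= 7.9 * 39.72
= 313.788
R = 30220.32 / 313.788
= 96.3081%


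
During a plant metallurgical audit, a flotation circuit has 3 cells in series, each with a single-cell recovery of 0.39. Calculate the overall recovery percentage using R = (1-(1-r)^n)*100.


Complement of single-cell recovery:
1 - r = 1 - 0.39 = 0.61
Raise to power n:
(1 - r)^3 = 0.61^3 = 0.226981
Overall recovery:
R = (1 - 0.226981) * 100
= 77.3019%

77.3019%


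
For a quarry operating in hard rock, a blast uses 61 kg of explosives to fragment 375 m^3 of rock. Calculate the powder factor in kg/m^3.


Powder factor = explosive mass / rock volume
= 61 / 375
= 0.1627 kg/m^3

0.1627 kg/m^3


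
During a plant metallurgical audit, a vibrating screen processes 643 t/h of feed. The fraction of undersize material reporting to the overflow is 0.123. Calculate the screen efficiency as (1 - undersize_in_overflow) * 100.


Screen efficiency = (1 - fraction of undersize in overflow) * 100
= (1 - 0.123) * 100
= 0.877 * 100
= 87.7%

87.7%


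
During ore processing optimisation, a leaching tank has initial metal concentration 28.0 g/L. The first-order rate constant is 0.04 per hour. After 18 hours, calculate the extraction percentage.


51.3248%

Compute the exponent:
-k * t = -0.04 * 18 = -0.72
Remaining concentration:
C = 28.0 * exp(-0.72)
= 28.0 * 0.486752256
= 13.62906317 g/L
Extracted = 28.0 - 13.62906317 = 14.37093683 g/L
Extraction % = 14.37093683 / 28.0 * 100
= 51.3248%


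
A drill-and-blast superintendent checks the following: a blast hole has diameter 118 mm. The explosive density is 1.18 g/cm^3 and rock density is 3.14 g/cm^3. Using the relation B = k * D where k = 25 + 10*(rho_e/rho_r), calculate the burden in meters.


3.3934 m

First, compute k:
rho_e / rho_r = 1.18 / 3.14 = 0.3757961783
k = 25 + 10 * 0.3757961783 = 28.75796178
Then, compute burden:
B = k * D / 1000 = 28.75796178 * 118 / 1000
= 3393.43949 / 1000
= 3.3934 m


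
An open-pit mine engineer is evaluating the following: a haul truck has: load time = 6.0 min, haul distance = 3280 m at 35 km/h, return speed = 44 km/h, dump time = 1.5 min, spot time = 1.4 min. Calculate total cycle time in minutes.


18.9956 min

Convert haul speed to m/min: 35 * 1000/60 = 583.3333333 m/min
Haul time = 3280 / 583.3333333 = 5.622857143 min
Convert return speed to m/min: 44 * 1000/60 = 733.3333333 m/min
Return time = 3280 / 733.3333333 = 4.472727273 min
Total cycle time:
= 6.0 + 5.622857143 + 1.5 + 4.472727273 + 1.4
= 18.9956 min


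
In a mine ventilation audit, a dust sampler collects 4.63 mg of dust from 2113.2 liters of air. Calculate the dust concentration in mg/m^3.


Convert liters to m^3: 1 m^3 = 1000 L
Concentration = mass / volume * 1000
= 4.63 / 2113.2 * 1000
= 0.002190989968 * 1000
= 2.191 mg/m^3

2.191 mg/m^3


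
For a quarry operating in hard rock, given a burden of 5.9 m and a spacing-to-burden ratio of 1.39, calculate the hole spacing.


Spacing = burden * ratio
= 5.9 * 1.39
= 8.201 m

8.201 m


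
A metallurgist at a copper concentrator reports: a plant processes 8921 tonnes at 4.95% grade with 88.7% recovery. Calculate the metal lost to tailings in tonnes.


49.8996 tonnes

Total metal in feed:
= 8921 * 4.95 / 100 = 441.5895 tonnes
Metal recovered:
= 441.5895 * 88.7 / 100 = 391.6898865 tonnes
Metal lost to tailings:
= 441.5895 - 391.6898865
= 49.8996 tonnes


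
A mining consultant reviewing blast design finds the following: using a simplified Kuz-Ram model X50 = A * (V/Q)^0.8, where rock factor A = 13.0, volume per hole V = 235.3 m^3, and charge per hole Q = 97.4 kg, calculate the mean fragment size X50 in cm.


Compute V/Q:
V/Q = 235.3 / 97.4 = 2.415811088
Raise to the power 0.8:
(V/Q)^0.8 = 2.415811088^0.8 = 2.025118198
Multiply by A:
X50 = 13.0 * 2.025118198
= 26.3265 cm

26.3265 cm


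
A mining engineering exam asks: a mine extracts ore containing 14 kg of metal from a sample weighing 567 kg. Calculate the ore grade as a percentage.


Ore grade = (metal mass / ore mass) * 100
= (14 / 567) * 100
= 0.02469135802 * 100
= 2.4691%

2.4691%


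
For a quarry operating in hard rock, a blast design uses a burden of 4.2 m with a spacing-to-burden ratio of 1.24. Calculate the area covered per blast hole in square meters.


First, find the spacing:
Spacing = burden * ratio = 4.2 * 1.24
= 5.208 m
Then, calculate the area:
Area = burden * spacing = 4.2 * 5.208
= 21.8736 m^2

21.8736 m^2


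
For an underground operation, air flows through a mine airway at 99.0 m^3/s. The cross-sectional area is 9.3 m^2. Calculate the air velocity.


Velocity = flow rate / cross-sectional area
= 99.0 / 9.3
= 10.6452 m/s

10.6452 m/s


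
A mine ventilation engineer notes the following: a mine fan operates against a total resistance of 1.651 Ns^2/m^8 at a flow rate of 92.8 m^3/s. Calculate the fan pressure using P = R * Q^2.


14218.1478 Pa

Compute Q^2:
Q^2 = 92.8^2 = 8611.84
Compute pressure:
P = R * Q^2 = 1.651 * 8611.84
= 14218.1478 Pa


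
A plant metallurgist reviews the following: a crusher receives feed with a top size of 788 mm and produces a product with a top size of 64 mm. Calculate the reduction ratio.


Reduction ratio = feed size / product size
= 788 / 64
= 12.3125

12.3125


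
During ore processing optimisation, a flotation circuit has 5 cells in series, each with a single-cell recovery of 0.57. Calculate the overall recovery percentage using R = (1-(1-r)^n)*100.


98.5299%

Complement of single-cell recovery:
1 - r = 1 - 0.57 = 0.43
Raise to power n:
(1 - r)^5 = 0.43^5 = 0.0147008443
Overall recovery:
R = (1 - 0.0147008443) * 100
= 98.5299%


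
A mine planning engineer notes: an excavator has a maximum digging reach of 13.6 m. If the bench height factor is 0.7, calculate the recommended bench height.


Bench height = reach * factor
= 13.6 * 0.7
= 9.52 m

9.52 m


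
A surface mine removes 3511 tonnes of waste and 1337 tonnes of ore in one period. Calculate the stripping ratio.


2.626

Stripping ratio = waste tonnage / ore tonnage
= 3511 / 1337
= 2.626


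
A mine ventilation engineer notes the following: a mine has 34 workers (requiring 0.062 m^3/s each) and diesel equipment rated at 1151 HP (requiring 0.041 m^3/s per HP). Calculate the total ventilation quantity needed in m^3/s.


Airflow for workers:
Q_people = 34 * 0.062 = 2.108 m^3/s
Airflow for diesel equipment:
Q_diesel = 1151 * 0.041 = 47.191 m^3/s
Total ventilation:
Q_total = 2.108 + 47.191
= 49.299 m^3/s

49.299 m^3/s


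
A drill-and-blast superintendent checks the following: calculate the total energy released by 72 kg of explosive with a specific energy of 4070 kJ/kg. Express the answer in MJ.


293.04 MJ

Energy = mass * specific_energy / 1000
= 72 * 4070 / 1000
= 293040 / 1000
= 293.04 MJ


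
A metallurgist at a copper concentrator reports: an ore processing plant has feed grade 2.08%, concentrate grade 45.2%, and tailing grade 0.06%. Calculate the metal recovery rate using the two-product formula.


97.2445%

Using the two-product formula:
R = 100 * c * (f - t) / (f * (c - t))
Numerator = 100 * 45.2 * (2.08 - 0.06)
= 100 * 45.2 * 2.02
= 9130.4
Denominator = 2.08 * (45.2 - 0.06)
= 2.08 * 45.14
= 93.8912
R = 9130.4 / 93.8912
= 97.2445%


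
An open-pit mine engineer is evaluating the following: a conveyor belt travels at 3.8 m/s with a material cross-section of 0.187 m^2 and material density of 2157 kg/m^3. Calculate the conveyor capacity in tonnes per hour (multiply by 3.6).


5517.9511 t/h

Volumetric flow = speed * area
= 3.8 * 0.187 = 0.7106 m^3/s
Mass flow = volumetric * density
= 0.7106 * 2157 = 1532.7642 kg/s
Convert to t/h: multiply by 3.6
Capacity = 1532.7642 * 3.6
= 5517.9511 t/h


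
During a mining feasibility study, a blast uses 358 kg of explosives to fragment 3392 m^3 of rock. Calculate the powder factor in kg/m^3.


0.1055 kg/m^3

Powder factor = explosive mass / rock volume
= 358 / 3392
= 0.1055 kg/m^3


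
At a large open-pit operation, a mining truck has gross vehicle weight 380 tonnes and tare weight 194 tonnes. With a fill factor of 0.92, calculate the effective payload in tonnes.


Maximum payload = gross - tare
= 380 - 194 = 186 tonnes
Effective payload = max payload * fill factor
= 186 * 0.92
= 171.12 tonnes

171.12 tonnes


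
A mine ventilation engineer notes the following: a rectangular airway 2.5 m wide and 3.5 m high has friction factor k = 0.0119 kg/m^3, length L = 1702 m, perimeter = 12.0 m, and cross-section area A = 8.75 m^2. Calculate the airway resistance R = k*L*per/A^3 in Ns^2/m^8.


0.3628 Ns^2/m^8

Compute the numerator:
k * L * per = 0.0119 * 1702 * 12.0
= 243.0456
Compute the denominator:
A^3 = 8.75^3 = 669.921875
Resistance:
R = 243.0456 / 669.921875
= 0.3628 Ns^2/m^8


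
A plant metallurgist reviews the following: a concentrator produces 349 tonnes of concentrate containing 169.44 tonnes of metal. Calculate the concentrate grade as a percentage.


Grade = (metal in concentrate / concentrate mass) * 100
= (169.44 / 349) * 100
= 0.4855014327 * 100
= 48.5501%

48.5501%


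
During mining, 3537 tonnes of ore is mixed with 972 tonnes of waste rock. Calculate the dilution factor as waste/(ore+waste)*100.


21.5569%

Total material = ore + waste
= 3537 + 972 = 4509 tonnes
Dilution = waste / total * 100
= 972 / 4509 * 100
= 0.2155688623 * 100
= 21.5569%


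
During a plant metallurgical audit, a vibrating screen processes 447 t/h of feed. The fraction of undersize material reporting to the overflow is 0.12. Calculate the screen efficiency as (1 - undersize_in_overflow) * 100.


88.0%

Screen efficiency = (1 - fraction of undersize in overflow) * 100
= (1 - 0.12) * 100
= 0.88 * 100
= 88.0%


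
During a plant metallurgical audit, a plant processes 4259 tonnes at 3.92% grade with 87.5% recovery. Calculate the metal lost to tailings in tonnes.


20.8691 tonnes

Total metal in feed:
= 4259 * 3.92 / 100 = 166.9528 tonnes
Metal recovered:
= 166.9528 * 87.5 / 100 = 146.0837 tonnes
Metal lost to tailings:
= 166.9528 - 146.0837
= 20.8691 tonnes


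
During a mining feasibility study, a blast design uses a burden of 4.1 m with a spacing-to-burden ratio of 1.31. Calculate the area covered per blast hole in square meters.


First, find the spacing:
Spacing = burden * ratio = 4.1 * 1.31
= 5.371 m
Then, calculate the area:
Area = burden * spacing = 4.1 * 5.371
= 22.0211 m^2

22.0211 m^2


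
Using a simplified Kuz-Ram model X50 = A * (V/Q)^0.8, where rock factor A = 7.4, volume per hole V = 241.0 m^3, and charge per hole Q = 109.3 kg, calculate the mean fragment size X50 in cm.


Compute V/Q:
V/Q = 241.0 / 109.3 = 2.204940531
Raise to the power 0.8:
(V/Q)^0.8 = 2.204940531^0.8 = 1.882424231
Multiply by A:
X50 = 7.4 * 1.882424231
= 13.9299 cm

13.9299 cm


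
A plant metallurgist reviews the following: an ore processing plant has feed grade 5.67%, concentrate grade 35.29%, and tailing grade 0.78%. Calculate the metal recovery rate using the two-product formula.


88.1927%

Using the two-product formula:
R = 100 * c * (f - t) / (f * (c - t))
Numerator = 100 * 35.29 * (5.67 - 0.78)
= 100 * 35.29 * 4.89
= 17256.81
Denominator = 5.67 * (35.29 - 0.78)
= 5.67 * 34.51
= 195.6717
R = 17256.81 / 195.6717
= 88.1927%


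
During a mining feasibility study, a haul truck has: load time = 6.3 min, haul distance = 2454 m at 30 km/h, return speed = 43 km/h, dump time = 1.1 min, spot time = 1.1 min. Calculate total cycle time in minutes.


16.8322 min

Convert haul speed to m/min: 30 * 1000/60 = 500 m/min
Haul time = 2454 / 500 = 4.908 min
Convert return speed to m/min: 43 * 1000/60 = 716.6666667 m/min
Return time = 2454 / 716.6666667 = 3.424186047 min
Total cycle time:
= 6.3 + 4.908 + 1.1 + 3.424186047 + 1.1
= 16.8322 min


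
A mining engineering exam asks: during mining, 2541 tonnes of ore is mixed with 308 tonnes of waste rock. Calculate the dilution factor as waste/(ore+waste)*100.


Total material = ore + waste
= 2541 + 308 = 2849 tonnes
Dilution = waste / total * 100
= 308 / 2849 * 100
= 0.1081081081 * 100
= 10.8108%

10.8108%


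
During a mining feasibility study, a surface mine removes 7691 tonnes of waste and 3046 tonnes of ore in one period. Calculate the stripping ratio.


2.525

Stripping ratio = waste tonnage / ore tonnage
= 7691 / 3046
= 2.525


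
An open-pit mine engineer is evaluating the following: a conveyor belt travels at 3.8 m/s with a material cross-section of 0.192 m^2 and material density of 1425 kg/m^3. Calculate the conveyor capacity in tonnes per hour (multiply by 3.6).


3742.848 t/h

Volumetric flow = speed * area
= 3.8 * 0.192 = 0.7296 m^3/s
Mass flow = volumetric * density
= 0.7296 * 1425 = 1039.68 kg/s
Convert to t/h: multiply by 3.6
Capacity = 1039.68 * 3.6
= 3742.848 t/h


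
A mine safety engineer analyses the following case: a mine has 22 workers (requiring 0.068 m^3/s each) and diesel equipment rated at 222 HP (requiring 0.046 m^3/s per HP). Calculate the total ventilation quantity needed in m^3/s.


Airflow for workers:
Q_people = 22 * 0.068 = 1.496 m^3/s
Airflow for diesel equipment:
Q_diesel = 222 * 0.046 = 10.212 m^3/s
Total ventilation:
Q_total = 1.496 + 10.212
= 11.708 m^3/s

11.708 m^3/s


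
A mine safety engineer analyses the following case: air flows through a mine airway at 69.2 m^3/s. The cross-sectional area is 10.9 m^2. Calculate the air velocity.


6.3486 m/s

Velocity = flow rate / cross-sectional area
= 69.2 / 10.9
= 6.3486 m/s


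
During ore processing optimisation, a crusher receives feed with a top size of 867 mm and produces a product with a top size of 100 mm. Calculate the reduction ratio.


Reduction ratio = feed size / product size
= 867 / 100
= 8.67

8.67


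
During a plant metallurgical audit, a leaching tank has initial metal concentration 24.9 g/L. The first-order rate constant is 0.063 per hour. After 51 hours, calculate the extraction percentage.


95.9764%

Compute the exponent:
-k * t = -0.063 * 51 = -3.213
Remaining concentration:
C = 24.9 * exp(-3.213)
= 24.9 * 0.04023572486
= 1.001869549 g/L
Extracted = 24.9 - 1.001869549 = 23.89813045 g/L
Extraction % = 23.89813045 / 24.9 * 100
= 95.9764%


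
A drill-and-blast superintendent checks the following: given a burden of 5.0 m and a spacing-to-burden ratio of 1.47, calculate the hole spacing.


Spacing = burden * ratio
= 5.0 * 1.47
= 7.35 m

7.35 m


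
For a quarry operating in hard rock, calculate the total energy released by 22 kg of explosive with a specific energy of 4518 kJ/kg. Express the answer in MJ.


99.396 MJ

Energy = mass * specific_energy / 1000
= 22 * 4518 / 1000
= 99396 / 1000
= 99.396 MJ


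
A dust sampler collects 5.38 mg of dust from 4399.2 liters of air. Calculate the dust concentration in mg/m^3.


Convert liters to m^3: 1 m^3 = 1000 L
Concentration = mass / volume * 1000
= 5.38 / 4399.2 * 1000
= 0.001222949627 * 1000
= 1.2229 mg/m^3

1.2229 mg/m^3


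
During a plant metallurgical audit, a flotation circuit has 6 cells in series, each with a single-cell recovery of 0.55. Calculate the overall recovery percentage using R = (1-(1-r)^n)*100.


99.1696%

Complement of single-cell recovery:
1 - r = 1 - 0.55 = 0.45
Raise to power n:
(1 - r)^6 = 0.45^6 = 0.008303765625
Overall recovery:
R = (1 - 0.008303765625) * 100
= 99.1696%


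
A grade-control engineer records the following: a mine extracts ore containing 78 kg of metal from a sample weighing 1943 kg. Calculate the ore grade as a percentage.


Ore grade = (metal mass / ore mass) * 100
= (78 / 1943) * 100
= 0.04014410705 * 100
= 4.0144%

4.0144%


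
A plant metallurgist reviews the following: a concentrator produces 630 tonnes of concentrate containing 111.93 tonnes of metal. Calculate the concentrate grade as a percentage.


Grade = (metal in concentrate / concentrate mass) * 100
= (111.93 / 630) * 100
= 0.1776666667 * 100
= 17.7667%

17.7667%


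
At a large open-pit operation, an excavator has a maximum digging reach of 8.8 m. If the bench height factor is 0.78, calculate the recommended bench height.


6.864 m

Bench height = reach * factor
= 8.8 * 0.78
= 6.864 m


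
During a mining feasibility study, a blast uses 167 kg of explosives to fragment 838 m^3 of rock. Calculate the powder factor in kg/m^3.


Powder factor = explosive mass / rock volume
= 167 / 838
= 0.1993 kg/m^3

0.1993 kg/m^3


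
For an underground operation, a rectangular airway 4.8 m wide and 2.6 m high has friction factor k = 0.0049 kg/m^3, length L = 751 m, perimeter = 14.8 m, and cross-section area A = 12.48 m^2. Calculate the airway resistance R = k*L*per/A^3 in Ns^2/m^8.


Compute the numerator:
k * L * per = 0.0049 * 751 * 14.8
= 54.46252
Compute the denominator:
A^3 = 12.48^3 = 1943.764992
Resistance:
R = 54.46252 / 1943.764992
= 0.028 Ns^2/m^8

0.028 Ns^2/m^8


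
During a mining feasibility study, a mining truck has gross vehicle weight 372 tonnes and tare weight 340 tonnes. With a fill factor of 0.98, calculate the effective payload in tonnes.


Maximum payload = gross - tare
= 372 - 340 = 32 tonnes
Effective payload = max payload * fill factor
= 32 * 0.98
= 31.36 tonnes

31.36 tonnes


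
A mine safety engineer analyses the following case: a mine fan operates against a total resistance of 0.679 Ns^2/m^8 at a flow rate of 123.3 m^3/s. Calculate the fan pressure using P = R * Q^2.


Compute Q^2:
Q^2 = 123.3^2 = 15202.89
Compute pressure:
P = R * Q^2 = 0.679 * 15202.89
= 10322.7623 Pa

10322.7623 Pa


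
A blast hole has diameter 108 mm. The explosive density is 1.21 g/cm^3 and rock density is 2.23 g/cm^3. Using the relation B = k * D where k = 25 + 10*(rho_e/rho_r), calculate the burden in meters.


3.286 m

First, compute k:
rho_e / rho_r = 1.21 / 2.23 = 0.5426008969
k = 25 + 10 * 0.5426008969 = 30.42600897
Then, compute burden:
B = k * D / 1000 = 30.42600897 * 108 / 1000
= 3286.008969 / 1000
= 3.286 m


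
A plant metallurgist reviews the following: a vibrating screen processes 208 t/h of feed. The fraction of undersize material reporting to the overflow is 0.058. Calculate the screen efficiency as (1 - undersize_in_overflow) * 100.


94.2%

Screen efficiency = (1 - fraction of undersize in overflow) * 100
= (1 - 0.058) * 100
= 0.942 * 100
= 94.2%


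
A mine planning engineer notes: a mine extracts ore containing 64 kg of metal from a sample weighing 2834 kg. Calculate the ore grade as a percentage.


Ore grade = (metal mass / ore mass) * 100
= (64 / 2834) * 100
= 0.02258292167 * 100
= 2.2583%

2.2583%


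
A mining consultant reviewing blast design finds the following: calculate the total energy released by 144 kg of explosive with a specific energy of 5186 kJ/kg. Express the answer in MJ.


Energy = mass * specific_energy / 1000
= 144 * 5186 / 1000
= 746784 / 1000
= 746.784 MJ

746.784 MJ


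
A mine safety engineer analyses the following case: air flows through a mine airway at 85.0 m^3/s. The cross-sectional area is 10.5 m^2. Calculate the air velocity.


8.0952 m/s

Velocity = flow rate / cross-sectional area
= 85.0 / 10.5
= 8.0952 m/s


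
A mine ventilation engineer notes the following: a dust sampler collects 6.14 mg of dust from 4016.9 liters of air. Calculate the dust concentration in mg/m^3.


Convert liters to m^3: 1 m^3 = 1000 L
Concentration = mass / volume * 1000
= 6.14 / 4016.9 * 1000
= 0.00152854191 * 1000
= 1.5285 mg/m^3

1.5285 mg/m^3


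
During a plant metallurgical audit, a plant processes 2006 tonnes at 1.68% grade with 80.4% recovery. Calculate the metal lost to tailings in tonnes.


6.6054 tonnes

Total metal in feed:
= 2006 * 1.68 / 100 = 33.7008 tonnes
Metal recovered:
= 33.7008 * 80.4 / 100 = 27.0954432 tonnes
Metal lost to tailings:
= 33.7008 - 27.0954432
= 6.6054 tonnes


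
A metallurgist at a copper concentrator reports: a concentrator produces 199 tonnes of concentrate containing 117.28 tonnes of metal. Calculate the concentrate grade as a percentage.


Grade = (metal in concentrate / concentrate mass) * 100
= (117.28 / 199) * 100
= 0.5893467337 * 100
= 58.9347%

58.9347%


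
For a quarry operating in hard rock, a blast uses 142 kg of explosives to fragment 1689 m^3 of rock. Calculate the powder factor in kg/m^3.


Powder factor = explosive mass / rock volume
= 142 / 1689
= 0.0841 kg/m^3

0.0841 kg/m^3


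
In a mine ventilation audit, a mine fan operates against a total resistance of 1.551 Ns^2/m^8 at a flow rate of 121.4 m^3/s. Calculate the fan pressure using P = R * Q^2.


22858.576 Pa

Compute Q^2:
Q^2 = 121.4^2 = 14737.96
Compute pressure:
P = R * Q^2 = 1.551 * 14737.96
= 22858.576 Pa


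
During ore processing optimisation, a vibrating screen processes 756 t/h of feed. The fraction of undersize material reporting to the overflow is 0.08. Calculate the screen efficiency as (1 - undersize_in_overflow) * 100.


Screen efficiency = (1 - fraction of undersize in overflow) * 100
= (1 - 0.08) * 100
= 0.92 * 100
= 92.0%

92.0%


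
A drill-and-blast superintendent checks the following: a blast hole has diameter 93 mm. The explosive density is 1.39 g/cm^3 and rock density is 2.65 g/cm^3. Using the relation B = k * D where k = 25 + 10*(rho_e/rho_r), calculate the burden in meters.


2.8128 m

First, compute k:
rho_e / rho_r = 1.39 / 2.65 = 0.5245283019
k = 25 + 10 * 0.5245283019 = 30.24528302
Then, compute burden:
B = k * D / 1000 = 30.24528302 * 93 / 1000
= 2812.811321 / 1000
= 2.8128 m


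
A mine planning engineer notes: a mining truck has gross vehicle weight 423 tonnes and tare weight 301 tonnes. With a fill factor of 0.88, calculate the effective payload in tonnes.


Maximum payload = gross - tare
= 423 - 301 = 122 tonnes
Effective payload = max payload * fill factor
= 122 * 0.88
= 107.36 tonnes

107.36 tonnes


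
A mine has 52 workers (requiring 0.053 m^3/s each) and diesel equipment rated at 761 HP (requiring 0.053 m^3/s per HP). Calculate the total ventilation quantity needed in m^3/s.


Airflow for workers:
Q_people = 52 * 0.053 = 2.756 m^3/s
Airflow for diesel equipment:
Q_diesel = 761 * 0.053 = 40.333 m^3/s
Total ventilation:
Q_total = 2.756 + 40.333
= 43.089 m^3/s

43.089 m^3/s


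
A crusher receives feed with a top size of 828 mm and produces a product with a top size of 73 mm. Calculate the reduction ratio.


Reduction ratio = feed size / product size
= 828 / 73
= 11.3425

11.3425


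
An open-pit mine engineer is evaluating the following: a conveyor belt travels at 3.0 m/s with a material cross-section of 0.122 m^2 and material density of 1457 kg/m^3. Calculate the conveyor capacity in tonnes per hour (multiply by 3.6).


1919.7432 t/h

Volumetric flow = speed * area
= 3.0 * 0.122 = 0.366 m^3/s
Mass flow = volumetric * density
= 0.366 * 1457 = 533.262 kg/s
Convert to t/h: multiply by 3.6
Capacity = 533.262 * 3.6
= 1919.7432 t/h


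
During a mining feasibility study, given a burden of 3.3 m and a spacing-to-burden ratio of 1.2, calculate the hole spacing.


Spacing = burden * ratio
= 3.3 * 1.2
= 3.96 m

3.96 m


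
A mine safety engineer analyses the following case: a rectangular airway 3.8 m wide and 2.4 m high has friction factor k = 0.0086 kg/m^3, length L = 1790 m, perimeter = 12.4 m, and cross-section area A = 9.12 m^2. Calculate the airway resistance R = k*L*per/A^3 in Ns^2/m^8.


0.2516 Ns^2/m^8

Compute the numerator:
k * L * per = 0.0086 * 1790 * 12.4
= 190.8856
Compute the denominator:
A^3 = 9.12^3 = 758.550528
Resistance:
R = 190.8856 / 758.550528
= 0.2516 Ns^2/m^8


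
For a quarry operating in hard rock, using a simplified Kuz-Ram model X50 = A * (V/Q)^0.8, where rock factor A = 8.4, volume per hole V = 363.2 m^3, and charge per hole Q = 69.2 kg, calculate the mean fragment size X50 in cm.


31.6454 cm

Compute V/Q:
V/Q = 363.2 / 69.2 = 5.248554913
Raise to the power 0.8:
(V/Q)^0.8 = 5.248554913^0.8 = 3.767313799
Multiply by A:
X50 = 8.4 * 3.767313799
= 31.6454 cm


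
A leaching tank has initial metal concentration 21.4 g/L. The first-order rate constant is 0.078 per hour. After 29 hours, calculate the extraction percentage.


Compute the exponent:
-k * t = -0.078 * 29 = -2.262
Remaining concentration:
C = 21.4 * exp(-2.262)
= 21.4 * 0.1041419923
= 2.228638636 g/L
Extracted = 21.4 - 2.228638636 = 19.17136136 g/L
Extraction % = 19.17136136 / 21.4 * 100
= 89.5858%

89.5858%


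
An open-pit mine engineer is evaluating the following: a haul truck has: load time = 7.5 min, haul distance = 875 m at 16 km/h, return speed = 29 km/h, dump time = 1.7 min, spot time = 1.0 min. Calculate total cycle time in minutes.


Convert haul speed to m/min: 16 * 1000/60 = 266.6666667 m/min
Haul time = 875 / 266.6666667 = 3.28125 min
Convert return speed to m/min: 29 * 1000/60 = 483.3333333 m/min
Return time = 875 / 483.3333333 = 1.810344828 min
Total cycle time:
= 7.5 + 3.28125 + 1.7 + 1.810344828 + 1.0
= 15.2916 min

15.2916 min


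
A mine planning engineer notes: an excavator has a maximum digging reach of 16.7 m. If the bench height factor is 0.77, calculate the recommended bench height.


Bench height = reach * factor
= 16.7 * 0.77
= 12.859 m

12.859 m


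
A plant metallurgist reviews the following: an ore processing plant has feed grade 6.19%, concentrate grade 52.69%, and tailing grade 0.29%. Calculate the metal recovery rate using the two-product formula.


95.8425%

Using the two-product formula:
R = 100 * c * (f - t) / (f * (c - t))
Numerator = 100 * 52.69 * (6.19 - 0.29)
= 100 * 52.69 * 5.9
= 31087.1
Denominator = 6.19 * (52.69 - 0.29)
= 6.19 * 52.4
= 324.356
R = 31087.1 / 324.356
= 95.8425%


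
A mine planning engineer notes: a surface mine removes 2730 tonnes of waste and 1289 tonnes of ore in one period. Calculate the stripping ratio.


Stripping ratio = waste tonnage / ore tonnage
= 2730 / 1289
= 2.1179

2.1179


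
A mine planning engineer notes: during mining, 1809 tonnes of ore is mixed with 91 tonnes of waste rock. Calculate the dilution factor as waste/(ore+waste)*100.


4.7895%

Total material = ore + waste
= 1809 + 91 = 1900 tonnes
Dilution = waste / total * 100
= 91 / 1900 * 100
= 0.04789473684 * 100
= 4.7895%


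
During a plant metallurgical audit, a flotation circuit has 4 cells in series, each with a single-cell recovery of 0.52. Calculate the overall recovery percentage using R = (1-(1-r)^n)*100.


Complement of single-cell recovery:
1 - r = 1 - 0.52 = 0.48
Raise to power n:
(1 - r)^4 = 0.48^4 = 0.05308416
Overall recovery:
R = (1 - 0.05308416) * 100
= 94.6916%

94.6916%


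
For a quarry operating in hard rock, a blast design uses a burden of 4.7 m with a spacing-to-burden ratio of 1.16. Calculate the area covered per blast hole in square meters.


First, find the spacing:
Spacing = burden * ratio = 4.7 * 1.16
= 5.452 m
Then, calculate the area:
Area = burden * spacing = 4.7 * 5.452
= 25.6244 m^2

25.6244 m^2


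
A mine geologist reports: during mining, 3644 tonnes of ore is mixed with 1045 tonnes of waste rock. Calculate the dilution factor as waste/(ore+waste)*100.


Total material = ore + waste
= 3644 + 1045 = 4689 tonnes
Dilution = waste / total * 100
= 1045 / 4689 * 100
= 0.2228620175 * 100
= 22.2862%

22.2862%


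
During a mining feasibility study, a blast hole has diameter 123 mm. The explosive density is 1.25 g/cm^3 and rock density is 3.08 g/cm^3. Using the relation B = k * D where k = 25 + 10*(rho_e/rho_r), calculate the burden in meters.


3.5742 m

First, compute k:
rho_e / rho_r = 1.25 / 3.08 = 0.4058441558
k = 25 + 10 * 0.4058441558 = 29.05844156
Then, compute burden:
B = k * D / 1000 = 29.05844156 * 123 / 1000
= 3574.188312 / 1000
= 3.5742 m


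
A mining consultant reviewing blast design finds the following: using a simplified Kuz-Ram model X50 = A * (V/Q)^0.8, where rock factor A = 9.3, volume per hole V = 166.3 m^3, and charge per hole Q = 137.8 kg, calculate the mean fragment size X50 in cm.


Compute V/Q:
V/Q = 166.3 / 137.8 = 1.20682148
Raise to the power 0.8:
(V/Q)^0.8 = 1.20682148^0.8 = 1.162289797
Multiply by A:
X50 = 9.3 * 1.162289797
= 10.8093 cm

10.8093 cm


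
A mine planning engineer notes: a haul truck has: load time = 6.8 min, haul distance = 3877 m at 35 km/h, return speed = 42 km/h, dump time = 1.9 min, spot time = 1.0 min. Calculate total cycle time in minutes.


21.8849 min

Convert haul speed to m/min: 35 * 1000/60 = 583.3333333 m/min
Haul time = 3877 / 583.3333333 = 6.646285714 min
Convert return speed to m/min: 42 * 1000/60 = 700 m/min
Return time = 3877 / 700 = 5.538571429 min
Total cycle time:
= 6.8 + 6.646285714 + 1.9 + 5.538571429 + 1.0
= 21.8849 min


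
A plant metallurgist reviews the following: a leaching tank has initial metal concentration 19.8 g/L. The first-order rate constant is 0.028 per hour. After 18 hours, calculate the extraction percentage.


39.5891%

Compute the exponent:
-k * t = -0.028 * 18 = -0.504
Remaining concentration:
C = 19.8 * exp(-0.504)
= 19.8 * 0.6041093829
= 11.96136578 g/L
Extracted = 19.8 - 11.96136578 = 7.838634219 g/L
Extraction % = 7.838634219 / 19.8 * 100
= 39.5891%


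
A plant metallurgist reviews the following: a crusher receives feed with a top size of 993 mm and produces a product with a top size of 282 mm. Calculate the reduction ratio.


3.5213

Reduction ratio = feed size / product size
= 993 / 282
= 3.5213


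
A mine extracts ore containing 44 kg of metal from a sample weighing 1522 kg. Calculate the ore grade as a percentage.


Ore grade = (metal mass / ore mass) * 100
= (44 / 1522) * 100
= 0.02890932983 * 100
= 2.8909%

2.8909%


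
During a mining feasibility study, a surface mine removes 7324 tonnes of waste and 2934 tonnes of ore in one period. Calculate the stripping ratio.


Stripping ratio = waste tonnage / ore tonnage
= 7324 / 2934
= 2.4963

2.4963


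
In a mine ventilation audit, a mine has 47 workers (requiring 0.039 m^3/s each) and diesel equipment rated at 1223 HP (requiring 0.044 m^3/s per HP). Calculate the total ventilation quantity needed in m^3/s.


55.645 m^3/s

Airflow for workers:
Q_people = 47 * 0.039 = 1.833 m^3/s
Airflow for diesel equipment:
Q_diesel = 1223 * 0.044 = 53.812 m^3/s
Total ventilation:
Q_total = 1.833 + 53.812
= 55.645 m^3/s


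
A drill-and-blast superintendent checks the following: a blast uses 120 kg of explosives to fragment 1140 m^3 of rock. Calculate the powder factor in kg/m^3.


Powder factor = explosive mass / rock volume
= 120 / 1140
= 0.1053 kg/m^3

0.1053 kg/m^3


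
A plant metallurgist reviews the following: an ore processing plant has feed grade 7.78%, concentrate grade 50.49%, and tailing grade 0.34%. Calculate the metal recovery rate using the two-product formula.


96.2782%

Using the two-product formula:
R = 100 * c * (f - t) / (f * (c - t))
Numerator = 100 * 50.49 * (7.78 - 0.34)
= 100 * 50.49 * 7.44
= 37564.56
Denominator = 7.78 * (50.49 - 0.34)
= 7.78 * 50.15
= 390.167
R = 37564.56 / 390.167
= 96.2782%


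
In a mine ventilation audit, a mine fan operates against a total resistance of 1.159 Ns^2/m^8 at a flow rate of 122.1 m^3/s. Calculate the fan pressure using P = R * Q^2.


Compute Q^2:
Q^2 = 122.1^2 = 14908.41
Compute pressure:
P = R * Q^2 = 1.159 * 14908.41
= 17278.8472 Pa

17278.8472 Pa


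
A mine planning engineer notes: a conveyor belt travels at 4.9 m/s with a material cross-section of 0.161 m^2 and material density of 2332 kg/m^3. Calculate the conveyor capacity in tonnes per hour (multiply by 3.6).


Volumetric flow = speed * area
= 4.9 * 0.161 = 0.7889 m^3/s
Mass flow = volumetric * density
= 0.7889 * 2332 = 1839.7148 kg/s
Convert to t/h: multiply by 3.6
Capacity = 1839.7148 * 3.6
= 6622.9733 t/h

6622.9733 t/h


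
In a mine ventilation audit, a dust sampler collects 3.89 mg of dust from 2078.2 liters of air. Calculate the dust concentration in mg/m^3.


1.8718 mg/m^3

Convert liters to m^3: 1 m^3 = 1000 L
Concentration = mass / volume * 1000
= 3.89 / 2078.2 * 1000
= 0.001871812145 * 1000
= 1.8718 mg/m^3


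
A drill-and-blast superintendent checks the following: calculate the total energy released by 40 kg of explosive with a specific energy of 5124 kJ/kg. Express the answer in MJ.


Energy = mass * specific_energy / 1000
= 40 * 5124 / 1000
= 204960 / 1000
= 204.96 MJ

204.96 MJ


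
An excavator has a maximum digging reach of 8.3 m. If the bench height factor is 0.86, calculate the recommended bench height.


Bench height = reach * factor
= 8.3 * 0.86
= 7.138 m

7.138 m


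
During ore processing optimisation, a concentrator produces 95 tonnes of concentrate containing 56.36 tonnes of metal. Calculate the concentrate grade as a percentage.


59.3263%

Grade = (metal in concentrate / concentrate mass) * 100
= (56.36 / 95) * 100
= 0.5932631579 * 100
= 59.3263%


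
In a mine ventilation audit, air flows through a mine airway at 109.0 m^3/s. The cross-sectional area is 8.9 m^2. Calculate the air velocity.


12.2472 m/s

Velocity = flow rate / cross-sectional area
= 109.0 / 8.9
= 12.2472 m/s


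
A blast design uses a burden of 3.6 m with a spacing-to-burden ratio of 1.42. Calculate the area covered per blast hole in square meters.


18.4032 m^2

First, find the spacing:
Spacing = burden * ratio = 3.6 * 1.42
= 5.112 m
Then, calculate the area:
Area = burden * spacing = 3.6 * 5.112
= 18.4032 m^2


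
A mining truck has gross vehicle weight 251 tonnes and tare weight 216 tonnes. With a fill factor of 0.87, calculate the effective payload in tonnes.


Maximum payload = gross - tare
= 251 - 216 = 35 tonnes
Effective payload = max payload * fill factor
= 35 * 0.87
= 30.45 tonnes

30.45 tonnes


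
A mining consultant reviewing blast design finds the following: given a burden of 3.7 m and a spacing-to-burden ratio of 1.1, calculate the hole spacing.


4.07 m

Spacing = burden * ratio
= 3.7 * 1.1
= 4.07 m


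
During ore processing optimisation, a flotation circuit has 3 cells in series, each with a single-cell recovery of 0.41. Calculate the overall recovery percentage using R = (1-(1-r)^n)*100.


79.4621%

Complement of single-cell recovery:
1 - r = 1 - 0.41 = 0.59
Raise to power n:
(1 - r)^3 = 0.59^3 = 0.205379
Overall recovery:
R = (1 - 0.205379) * 100
= 79.4621%


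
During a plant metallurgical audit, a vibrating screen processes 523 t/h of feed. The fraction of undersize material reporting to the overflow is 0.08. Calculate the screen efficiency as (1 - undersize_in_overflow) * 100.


Screen efficiency = (1 - fraction of undersize in overflow) * 100
= (1 - 0.08) * 100
= 0.92 * 100
= 92.0%

92.0%


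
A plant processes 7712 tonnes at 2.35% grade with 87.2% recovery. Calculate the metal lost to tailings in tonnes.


Total metal in feed:
= 7712 * 2.35 / 100 = 181.232 tonnes
Metal recovered:
= 181.232 * 87.2 / 100 = 158.034304 tonnes
Metal lost to tailings:
= 181.232 - 158.034304
= 23.1977 tonnes

23.1977 tonnes


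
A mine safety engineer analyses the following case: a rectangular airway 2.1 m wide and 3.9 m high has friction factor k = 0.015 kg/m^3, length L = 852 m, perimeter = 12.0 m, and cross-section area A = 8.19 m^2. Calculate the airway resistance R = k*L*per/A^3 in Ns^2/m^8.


0.2792 Ns^2/m^8

Compute the numerator:
k * L * per = 0.015 * 852 * 12.0
= 153.36
Compute the denominator:
A^3 = 8.19^3 = 549.353259
Resistance:
R = 153.36 / 549.353259
= 0.2792 Ns^2/m^8


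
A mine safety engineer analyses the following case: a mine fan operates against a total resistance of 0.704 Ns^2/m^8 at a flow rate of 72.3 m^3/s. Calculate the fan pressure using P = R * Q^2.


Compute Q^2:
Q^2 = 72.3^2 = 5227.29
Compute pressure:
P = R * Q^2 = 0.704 * 5227.29
= 3680.0122 Pa

3680.0122 Pa


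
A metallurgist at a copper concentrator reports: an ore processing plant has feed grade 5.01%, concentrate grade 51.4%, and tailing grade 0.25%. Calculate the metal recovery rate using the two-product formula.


Using the two-product formula:
R = 100 * c * (f - t) / (f * (c - t))
Numerator = 100 * 51.4 * (5.01 - 0.25)
= 100 * 51.4 * 4.76
= 24466.4
Denominator = 5.01 * (51.4 - 0.25)
= 5.01 * 51.15
= 256.2615
R = 24466.4 / 256.2615
= 95.4743%

95.4743%


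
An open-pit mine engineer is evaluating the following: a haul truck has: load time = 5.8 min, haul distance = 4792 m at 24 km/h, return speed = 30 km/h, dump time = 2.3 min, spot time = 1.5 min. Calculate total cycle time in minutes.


31.164 min

Convert haul speed to m/min: 24 * 1000/60 = 400 m/min
Haul time = 4792 / 400 = 11.98 min
Convert return speed to m/min: 30 * 1000/60 = 500 m/min
Return time = 4792 / 500 = 9.584 min
Total cycle time:
= 5.8 + 11.98 + 2.3 + 9.584 + 1.5
= 31.164 min


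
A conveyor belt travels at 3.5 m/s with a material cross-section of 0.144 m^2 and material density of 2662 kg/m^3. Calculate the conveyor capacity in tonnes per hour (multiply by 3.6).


4829.9328 t/h

Volumetric flow = speed * area
= 3.5 * 0.144 = 0.504 m^3/s
Mass flow = volumetric * density
= 0.504 * 2662 = 1341.648 kg/s
Convert to t/h: multiply by 3.6
Capacity = 1341.648 * 3.6
= 4829.9328 t/h


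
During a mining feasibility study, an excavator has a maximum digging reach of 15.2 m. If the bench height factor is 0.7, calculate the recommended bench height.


10.64 m

Bench height = reach * factor
= 15.2 * 0.7
= 10.64 m


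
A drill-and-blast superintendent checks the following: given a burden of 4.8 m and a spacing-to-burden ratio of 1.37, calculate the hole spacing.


6.576 m

Spacing = burden * ratio
= 4.8 * 1.37
= 6.576 m


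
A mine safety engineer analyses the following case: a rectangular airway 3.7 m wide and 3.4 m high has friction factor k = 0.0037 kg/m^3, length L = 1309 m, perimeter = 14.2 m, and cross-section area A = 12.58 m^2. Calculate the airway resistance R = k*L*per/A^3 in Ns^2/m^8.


Compute the numerator:
k * L * per = 0.0037 * 1309 * 14.2
= 68.77486
Compute the denominator:
A^3 = 12.58^3 = 1990.865512
Resistance:
R = 68.77486 / 1990.865512
= 0.0345 Ns^2/m^8

0.0345 Ns^2/m^8


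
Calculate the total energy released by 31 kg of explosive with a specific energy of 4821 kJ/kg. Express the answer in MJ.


149.451 MJ

Energy = mass * specific_energy / 1000
= 31 * 4821 / 1000
= 149451 / 1000
= 149.451 MJ


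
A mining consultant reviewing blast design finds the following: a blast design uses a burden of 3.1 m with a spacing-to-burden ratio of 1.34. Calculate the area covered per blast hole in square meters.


First, find the spacing:
Spacing = burden * ratio = 3.1 * 1.34
= 4.154 m
Then, calculate the area:
Area = burden * spacing = 3.1 * 4.154
= 12.8774 m^2

12.8774 m^2


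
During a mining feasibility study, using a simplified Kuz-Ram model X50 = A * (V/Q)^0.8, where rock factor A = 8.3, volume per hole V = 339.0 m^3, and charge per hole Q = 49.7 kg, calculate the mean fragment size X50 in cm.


38.5614 cm

Compute V/Q:
V/Q = 339.0 / 49.7 = 6.820925553
Raise to the power 0.8:
(V/Q)^0.8 = 6.820925553^0.8 = 4.645951241
Multiply by A:
X50 = 8.3 * 4.645951241
= 38.5614 cm
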